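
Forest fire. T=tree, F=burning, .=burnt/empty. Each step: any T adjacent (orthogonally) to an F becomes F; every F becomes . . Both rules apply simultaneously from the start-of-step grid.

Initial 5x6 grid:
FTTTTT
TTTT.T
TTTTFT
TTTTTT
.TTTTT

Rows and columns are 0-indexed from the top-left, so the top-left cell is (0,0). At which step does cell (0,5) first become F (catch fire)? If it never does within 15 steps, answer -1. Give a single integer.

Step 1: cell (0,5)='T' (+5 fires, +2 burnt)
Step 2: cell (0,5)='T' (+9 fires, +5 burnt)
Step 3: cell (0,5)='F' (+8 fires, +9 burnt)
  -> target ignites at step 3
Step 4: cell (0,5)='.' (+3 fires, +8 burnt)
Step 5: cell (0,5)='.' (+1 fires, +3 burnt)
Step 6: cell (0,5)='.' (+0 fires, +1 burnt)
  fire out at step 6

3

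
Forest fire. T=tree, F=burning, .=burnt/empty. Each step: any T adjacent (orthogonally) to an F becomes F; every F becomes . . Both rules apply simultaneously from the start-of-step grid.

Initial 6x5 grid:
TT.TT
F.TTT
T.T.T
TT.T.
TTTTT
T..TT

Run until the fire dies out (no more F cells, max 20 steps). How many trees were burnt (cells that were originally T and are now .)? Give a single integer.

Step 1: +2 fires, +1 burnt (F count now 2)
Step 2: +2 fires, +2 burnt (F count now 2)
Step 3: +2 fires, +2 burnt (F count now 2)
Step 4: +2 fires, +2 burnt (F count now 2)
Step 5: +1 fires, +2 burnt (F count now 1)
Step 6: +1 fires, +1 burnt (F count now 1)
Step 7: +3 fires, +1 burnt (F count now 3)
Step 8: +1 fires, +3 burnt (F count now 1)
Step 9: +0 fires, +1 burnt (F count now 0)
Fire out after step 9
Initially T: 21, now '.': 23
Total burnt (originally-T cells now '.'): 14

Answer: 14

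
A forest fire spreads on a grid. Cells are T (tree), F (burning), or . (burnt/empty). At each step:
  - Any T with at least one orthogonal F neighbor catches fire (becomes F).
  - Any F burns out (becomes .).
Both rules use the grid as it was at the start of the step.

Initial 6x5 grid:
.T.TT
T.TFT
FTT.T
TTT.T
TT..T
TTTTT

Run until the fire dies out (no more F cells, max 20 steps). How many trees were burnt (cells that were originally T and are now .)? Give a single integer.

Step 1: +6 fires, +2 burnt (F count now 6)
Step 2: +5 fires, +6 burnt (F count now 5)
Step 3: +4 fires, +5 burnt (F count now 4)
Step 4: +2 fires, +4 burnt (F count now 2)
Step 5: +2 fires, +2 burnt (F count now 2)
Step 6: +1 fires, +2 burnt (F count now 1)
Step 7: +0 fires, +1 burnt (F count now 0)
Fire out after step 7
Initially T: 21, now '.': 29
Total burnt (originally-T cells now '.'): 20

Answer: 20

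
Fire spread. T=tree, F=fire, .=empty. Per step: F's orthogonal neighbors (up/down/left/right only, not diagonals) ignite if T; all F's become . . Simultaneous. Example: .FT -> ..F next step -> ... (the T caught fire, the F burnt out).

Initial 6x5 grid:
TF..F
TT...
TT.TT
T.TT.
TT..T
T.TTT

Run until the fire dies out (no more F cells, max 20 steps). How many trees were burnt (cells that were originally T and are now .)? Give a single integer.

Answer: 9

Derivation:
Step 1: +2 fires, +2 burnt (F count now 2)
Step 2: +2 fires, +2 burnt (F count now 2)
Step 3: +1 fires, +2 burnt (F count now 1)
Step 4: +1 fires, +1 burnt (F count now 1)
Step 5: +1 fires, +1 burnt (F count now 1)
Step 6: +2 fires, +1 burnt (F count now 2)
Step 7: +0 fires, +2 burnt (F count now 0)
Fire out after step 7
Initially T: 17, now '.': 22
Total burnt (originally-T cells now '.'): 9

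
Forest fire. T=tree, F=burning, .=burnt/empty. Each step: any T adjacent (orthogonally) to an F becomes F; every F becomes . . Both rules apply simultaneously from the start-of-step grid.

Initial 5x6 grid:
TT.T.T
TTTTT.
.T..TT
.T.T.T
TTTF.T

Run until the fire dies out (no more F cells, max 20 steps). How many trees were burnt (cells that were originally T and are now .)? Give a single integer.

Answer: 18

Derivation:
Step 1: +2 fires, +1 burnt (F count now 2)
Step 2: +1 fires, +2 burnt (F count now 1)
Step 3: +2 fires, +1 burnt (F count now 2)
Step 4: +1 fires, +2 burnt (F count now 1)
Step 5: +1 fires, +1 burnt (F count now 1)
Step 6: +3 fires, +1 burnt (F count now 3)
Step 7: +2 fires, +3 burnt (F count now 2)
Step 8: +2 fires, +2 burnt (F count now 2)
Step 9: +1 fires, +2 burnt (F count now 1)
Step 10: +1 fires, +1 burnt (F count now 1)
Step 11: +1 fires, +1 burnt (F count now 1)
Step 12: +1 fires, +1 burnt (F count now 1)
Step 13: +0 fires, +1 burnt (F count now 0)
Fire out after step 13
Initially T: 19, now '.': 29
Total burnt (originally-T cells now '.'): 18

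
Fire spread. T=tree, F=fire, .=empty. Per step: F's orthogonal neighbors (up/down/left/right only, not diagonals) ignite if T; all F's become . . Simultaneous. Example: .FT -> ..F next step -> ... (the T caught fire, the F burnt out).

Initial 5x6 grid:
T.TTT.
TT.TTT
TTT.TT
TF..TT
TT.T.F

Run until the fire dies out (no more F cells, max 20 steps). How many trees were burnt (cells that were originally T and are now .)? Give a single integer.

Answer: 19

Derivation:
Step 1: +4 fires, +2 burnt (F count now 4)
Step 2: +6 fires, +4 burnt (F count now 6)
Step 3: +3 fires, +6 burnt (F count now 3)
Step 4: +2 fires, +3 burnt (F count now 2)
Step 5: +2 fires, +2 burnt (F count now 2)
Step 6: +1 fires, +2 burnt (F count now 1)
Step 7: +1 fires, +1 burnt (F count now 1)
Step 8: +0 fires, +1 burnt (F count now 0)
Fire out after step 8
Initially T: 20, now '.': 29
Total burnt (originally-T cells now '.'): 19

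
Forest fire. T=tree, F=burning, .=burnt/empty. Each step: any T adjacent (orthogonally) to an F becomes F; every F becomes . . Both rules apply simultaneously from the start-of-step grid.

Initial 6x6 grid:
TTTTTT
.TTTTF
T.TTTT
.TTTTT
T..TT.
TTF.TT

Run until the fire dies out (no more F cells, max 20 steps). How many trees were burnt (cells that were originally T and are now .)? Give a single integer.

Step 1: +4 fires, +2 burnt (F count now 4)
Step 2: +5 fires, +4 burnt (F count now 5)
Step 3: +5 fires, +5 burnt (F count now 5)
Step 4: +5 fires, +5 burnt (F count now 5)
Step 5: +4 fires, +5 burnt (F count now 4)
Step 6: +3 fires, +4 burnt (F count now 3)
Step 7: +0 fires, +3 burnt (F count now 0)
Fire out after step 7
Initially T: 27, now '.': 35
Total burnt (originally-T cells now '.'): 26

Answer: 26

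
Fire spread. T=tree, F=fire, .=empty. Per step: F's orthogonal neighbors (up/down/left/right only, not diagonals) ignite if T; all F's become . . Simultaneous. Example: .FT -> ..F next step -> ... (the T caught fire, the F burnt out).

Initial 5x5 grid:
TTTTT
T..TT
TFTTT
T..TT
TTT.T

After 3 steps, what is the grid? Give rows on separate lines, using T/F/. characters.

Step 1: 2 trees catch fire, 1 burn out
  TTTTT
  T..TT
  F.FTT
  T..TT
  TTT.T
Step 2: 3 trees catch fire, 2 burn out
  TTTTT
  F..TT
  ...FT
  F..TT
  TTT.T
Step 3: 5 trees catch fire, 3 burn out
  FTTTT
  ...FT
  ....F
  ...FT
  FTT.T

FTTTT
...FT
....F
...FT
FTT.T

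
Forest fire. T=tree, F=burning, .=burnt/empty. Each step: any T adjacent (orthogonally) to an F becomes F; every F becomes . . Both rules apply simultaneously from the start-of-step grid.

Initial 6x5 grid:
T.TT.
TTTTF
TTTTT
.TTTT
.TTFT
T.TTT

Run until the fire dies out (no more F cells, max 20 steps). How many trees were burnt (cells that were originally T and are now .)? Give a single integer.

Answer: 22

Derivation:
Step 1: +6 fires, +2 burnt (F count now 6)
Step 2: +8 fires, +6 burnt (F count now 8)
Step 3: +4 fires, +8 burnt (F count now 4)
Step 4: +2 fires, +4 burnt (F count now 2)
Step 5: +2 fires, +2 burnt (F count now 2)
Step 6: +0 fires, +2 burnt (F count now 0)
Fire out after step 6
Initially T: 23, now '.': 29
Total burnt (originally-T cells now '.'): 22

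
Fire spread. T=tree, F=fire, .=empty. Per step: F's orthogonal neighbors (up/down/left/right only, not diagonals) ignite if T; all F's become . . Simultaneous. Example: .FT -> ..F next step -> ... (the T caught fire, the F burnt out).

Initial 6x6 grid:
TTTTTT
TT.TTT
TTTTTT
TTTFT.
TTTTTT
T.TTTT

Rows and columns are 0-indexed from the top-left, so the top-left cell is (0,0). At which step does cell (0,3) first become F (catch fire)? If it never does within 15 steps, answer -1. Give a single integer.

Step 1: cell (0,3)='T' (+4 fires, +1 burnt)
Step 2: cell (0,3)='T' (+7 fires, +4 burnt)
Step 3: cell (0,3)='F' (+9 fires, +7 burnt)
  -> target ignites at step 3
Step 4: cell (0,3)='.' (+7 fires, +9 burnt)
Step 5: cell (0,3)='.' (+4 fires, +7 burnt)
Step 6: cell (0,3)='.' (+1 fires, +4 burnt)
Step 7: cell (0,3)='.' (+0 fires, +1 burnt)
  fire out at step 7

3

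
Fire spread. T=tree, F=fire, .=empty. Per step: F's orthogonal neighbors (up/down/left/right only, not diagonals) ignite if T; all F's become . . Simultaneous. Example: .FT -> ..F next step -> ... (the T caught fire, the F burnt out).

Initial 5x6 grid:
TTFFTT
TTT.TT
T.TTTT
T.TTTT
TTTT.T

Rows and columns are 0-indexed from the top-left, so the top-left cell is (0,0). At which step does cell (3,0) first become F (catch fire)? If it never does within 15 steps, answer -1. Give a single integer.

Step 1: cell (3,0)='T' (+3 fires, +2 burnt)
Step 2: cell (3,0)='T' (+5 fires, +3 burnt)
Step 3: cell (3,0)='T' (+5 fires, +5 burnt)
Step 4: cell (3,0)='T' (+5 fires, +5 burnt)
Step 5: cell (3,0)='F' (+4 fires, +5 burnt)
  -> target ignites at step 5
Step 6: cell (3,0)='.' (+2 fires, +4 burnt)
Step 7: cell (3,0)='.' (+0 fires, +2 burnt)
  fire out at step 7

5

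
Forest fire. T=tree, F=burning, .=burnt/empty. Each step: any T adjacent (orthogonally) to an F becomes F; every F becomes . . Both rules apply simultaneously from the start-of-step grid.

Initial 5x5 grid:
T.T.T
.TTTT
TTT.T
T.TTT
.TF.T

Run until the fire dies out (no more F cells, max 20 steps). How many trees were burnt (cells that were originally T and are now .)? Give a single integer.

Answer: 16

Derivation:
Step 1: +2 fires, +1 burnt (F count now 2)
Step 2: +2 fires, +2 burnt (F count now 2)
Step 3: +3 fires, +2 burnt (F count now 3)
Step 4: +6 fires, +3 burnt (F count now 6)
Step 5: +2 fires, +6 burnt (F count now 2)
Step 6: +1 fires, +2 burnt (F count now 1)
Step 7: +0 fires, +1 burnt (F count now 0)
Fire out after step 7
Initially T: 17, now '.': 24
Total burnt (originally-T cells now '.'): 16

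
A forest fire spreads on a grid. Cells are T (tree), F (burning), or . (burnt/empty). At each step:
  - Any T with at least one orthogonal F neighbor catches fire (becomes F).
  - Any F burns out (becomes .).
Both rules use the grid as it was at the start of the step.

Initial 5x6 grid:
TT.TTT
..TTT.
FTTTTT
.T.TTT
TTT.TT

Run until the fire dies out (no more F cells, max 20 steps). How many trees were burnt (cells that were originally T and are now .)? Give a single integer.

Answer: 20

Derivation:
Step 1: +1 fires, +1 burnt (F count now 1)
Step 2: +2 fires, +1 burnt (F count now 2)
Step 3: +3 fires, +2 burnt (F count now 3)
Step 4: +5 fires, +3 burnt (F count now 5)
Step 5: +4 fires, +5 burnt (F count now 4)
Step 6: +3 fires, +4 burnt (F count now 3)
Step 7: +2 fires, +3 burnt (F count now 2)
Step 8: +0 fires, +2 burnt (F count now 0)
Fire out after step 8
Initially T: 22, now '.': 28
Total burnt (originally-T cells now '.'): 20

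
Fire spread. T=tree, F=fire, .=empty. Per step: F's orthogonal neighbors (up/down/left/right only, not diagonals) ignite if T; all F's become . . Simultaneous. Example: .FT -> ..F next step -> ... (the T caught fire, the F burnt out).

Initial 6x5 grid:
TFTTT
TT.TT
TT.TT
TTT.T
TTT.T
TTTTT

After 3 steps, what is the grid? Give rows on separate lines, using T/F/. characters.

Step 1: 3 trees catch fire, 1 burn out
  F.FTT
  TF.TT
  TT.TT
  TTT.T
  TTT.T
  TTTTT
Step 2: 3 trees catch fire, 3 burn out
  ...FT
  F..TT
  TF.TT
  TTT.T
  TTT.T
  TTTTT
Step 3: 4 trees catch fire, 3 burn out
  ....F
  ...FT
  F..TT
  TFT.T
  TTT.T
  TTTTT

....F
...FT
F..TT
TFT.T
TTT.T
TTTTT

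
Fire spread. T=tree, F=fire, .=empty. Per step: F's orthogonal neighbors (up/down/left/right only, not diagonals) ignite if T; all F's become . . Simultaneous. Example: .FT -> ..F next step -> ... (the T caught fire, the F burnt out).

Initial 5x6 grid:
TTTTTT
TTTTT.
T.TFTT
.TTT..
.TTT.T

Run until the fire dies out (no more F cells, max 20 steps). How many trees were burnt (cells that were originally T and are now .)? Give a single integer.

Answer: 21

Derivation:
Step 1: +4 fires, +1 burnt (F count now 4)
Step 2: +6 fires, +4 burnt (F count now 6)
Step 3: +5 fires, +6 burnt (F count now 5)
Step 4: +4 fires, +5 burnt (F count now 4)
Step 5: +2 fires, +4 burnt (F count now 2)
Step 6: +0 fires, +2 burnt (F count now 0)
Fire out after step 6
Initially T: 22, now '.': 29
Total burnt (originally-T cells now '.'): 21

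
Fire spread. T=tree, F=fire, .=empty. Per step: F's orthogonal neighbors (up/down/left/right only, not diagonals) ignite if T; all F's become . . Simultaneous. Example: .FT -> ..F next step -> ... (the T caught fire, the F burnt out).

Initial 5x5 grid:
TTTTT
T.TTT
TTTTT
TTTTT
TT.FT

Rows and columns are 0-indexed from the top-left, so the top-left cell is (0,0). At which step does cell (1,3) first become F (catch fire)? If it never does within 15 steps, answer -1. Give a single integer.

Step 1: cell (1,3)='T' (+2 fires, +1 burnt)
Step 2: cell (1,3)='T' (+3 fires, +2 burnt)
Step 3: cell (1,3)='F' (+4 fires, +3 burnt)
  -> target ignites at step 3
Step 4: cell (1,3)='.' (+6 fires, +4 burnt)
Step 5: cell (1,3)='.' (+4 fires, +6 burnt)
Step 6: cell (1,3)='.' (+2 fires, +4 burnt)
Step 7: cell (1,3)='.' (+1 fires, +2 burnt)
Step 8: cell (1,3)='.' (+0 fires, +1 burnt)
  fire out at step 8

3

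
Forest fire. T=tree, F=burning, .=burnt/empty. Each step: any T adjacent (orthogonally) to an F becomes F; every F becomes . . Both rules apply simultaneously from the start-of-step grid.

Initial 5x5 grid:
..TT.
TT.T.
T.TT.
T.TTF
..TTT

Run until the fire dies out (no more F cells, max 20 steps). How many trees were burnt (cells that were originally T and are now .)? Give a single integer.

Answer: 10

Derivation:
Step 1: +2 fires, +1 burnt (F count now 2)
Step 2: +3 fires, +2 burnt (F count now 3)
Step 3: +3 fires, +3 burnt (F count now 3)
Step 4: +1 fires, +3 burnt (F count now 1)
Step 5: +1 fires, +1 burnt (F count now 1)
Step 6: +0 fires, +1 burnt (F count now 0)
Fire out after step 6
Initially T: 14, now '.': 21
Total burnt (originally-T cells now '.'): 10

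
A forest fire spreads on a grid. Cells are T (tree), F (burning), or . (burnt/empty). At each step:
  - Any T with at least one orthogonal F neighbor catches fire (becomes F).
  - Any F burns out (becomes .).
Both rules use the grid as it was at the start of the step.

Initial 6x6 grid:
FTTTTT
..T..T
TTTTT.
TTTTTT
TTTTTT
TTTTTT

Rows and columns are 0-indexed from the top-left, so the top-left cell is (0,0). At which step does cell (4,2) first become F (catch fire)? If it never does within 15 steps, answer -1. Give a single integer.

Step 1: cell (4,2)='T' (+1 fires, +1 burnt)
Step 2: cell (4,2)='T' (+1 fires, +1 burnt)
Step 3: cell (4,2)='T' (+2 fires, +1 burnt)
Step 4: cell (4,2)='T' (+2 fires, +2 burnt)
Step 5: cell (4,2)='T' (+4 fires, +2 burnt)
Step 6: cell (4,2)='F' (+6 fires, +4 burnt)
  -> target ignites at step 6
Step 7: cell (4,2)='.' (+5 fires, +6 burnt)
Step 8: cell (4,2)='.' (+5 fires, +5 burnt)
Step 9: cell (4,2)='.' (+3 fires, +5 burnt)
Step 10: cell (4,2)='.' (+1 fires, +3 burnt)
Step 11: cell (4,2)='.' (+0 fires, +1 burnt)
  fire out at step 11

6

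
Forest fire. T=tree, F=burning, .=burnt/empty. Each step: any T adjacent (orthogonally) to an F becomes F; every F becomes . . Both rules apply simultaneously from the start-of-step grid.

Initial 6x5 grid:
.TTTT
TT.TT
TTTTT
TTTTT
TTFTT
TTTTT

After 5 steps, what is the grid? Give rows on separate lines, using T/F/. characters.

Step 1: 4 trees catch fire, 1 burn out
  .TTTT
  TT.TT
  TTTTT
  TTFTT
  TF.FT
  TTFTT
Step 2: 7 trees catch fire, 4 burn out
  .TTTT
  TT.TT
  TTFTT
  TF.FT
  F...F
  TF.FT
Step 3: 6 trees catch fire, 7 burn out
  .TTTT
  TT.TT
  TF.FT
  F...F
  .....
  F...F
Step 4: 4 trees catch fire, 6 burn out
  .TTTT
  TF.FT
  F...F
  .....
  .....
  .....
Step 5: 4 trees catch fire, 4 burn out
  .FTFT
  F...F
  .....
  .....
  .....
  .....

.FTFT
F...F
.....
.....
.....
.....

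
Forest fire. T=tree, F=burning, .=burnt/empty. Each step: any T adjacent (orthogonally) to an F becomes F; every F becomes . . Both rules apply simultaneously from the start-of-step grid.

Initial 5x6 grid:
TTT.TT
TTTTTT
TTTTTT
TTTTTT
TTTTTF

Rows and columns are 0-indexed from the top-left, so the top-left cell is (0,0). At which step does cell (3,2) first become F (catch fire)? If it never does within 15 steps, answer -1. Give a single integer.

Step 1: cell (3,2)='T' (+2 fires, +1 burnt)
Step 2: cell (3,2)='T' (+3 fires, +2 burnt)
Step 3: cell (3,2)='T' (+4 fires, +3 burnt)
Step 4: cell (3,2)='F' (+5 fires, +4 burnt)
  -> target ignites at step 4
Step 5: cell (3,2)='.' (+5 fires, +5 burnt)
Step 6: cell (3,2)='.' (+3 fires, +5 burnt)
Step 7: cell (3,2)='.' (+3 fires, +3 burnt)
Step 8: cell (3,2)='.' (+2 fires, +3 burnt)
Step 9: cell (3,2)='.' (+1 fires, +2 burnt)
Step 10: cell (3,2)='.' (+0 fires, +1 burnt)
  fire out at step 10

4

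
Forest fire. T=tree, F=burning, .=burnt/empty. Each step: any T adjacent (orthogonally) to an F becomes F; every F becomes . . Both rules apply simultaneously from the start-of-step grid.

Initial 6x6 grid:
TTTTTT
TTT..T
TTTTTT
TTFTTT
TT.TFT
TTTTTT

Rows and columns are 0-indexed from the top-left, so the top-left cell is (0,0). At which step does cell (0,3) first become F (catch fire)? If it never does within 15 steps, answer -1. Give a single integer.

Step 1: cell (0,3)='T' (+7 fires, +2 burnt)
Step 2: cell (0,3)='T' (+9 fires, +7 burnt)
Step 3: cell (0,3)='T' (+7 fires, +9 burnt)
Step 4: cell (0,3)='F' (+5 fires, +7 burnt)
  -> target ignites at step 4
Step 5: cell (0,3)='.' (+3 fires, +5 burnt)
Step 6: cell (0,3)='.' (+0 fires, +3 burnt)
  fire out at step 6

4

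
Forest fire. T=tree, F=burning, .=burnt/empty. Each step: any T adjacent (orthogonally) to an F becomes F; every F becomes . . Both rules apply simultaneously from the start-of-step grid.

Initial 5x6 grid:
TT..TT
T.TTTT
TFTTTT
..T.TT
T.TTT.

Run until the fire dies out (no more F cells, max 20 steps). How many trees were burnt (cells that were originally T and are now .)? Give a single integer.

Answer: 20

Derivation:
Step 1: +2 fires, +1 burnt (F count now 2)
Step 2: +4 fires, +2 burnt (F count now 4)
Step 3: +4 fires, +4 burnt (F count now 4)
Step 4: +5 fires, +4 burnt (F count now 5)
Step 5: +4 fires, +5 burnt (F count now 4)
Step 6: +1 fires, +4 burnt (F count now 1)
Step 7: +0 fires, +1 burnt (F count now 0)
Fire out after step 7
Initially T: 21, now '.': 29
Total burnt (originally-T cells now '.'): 20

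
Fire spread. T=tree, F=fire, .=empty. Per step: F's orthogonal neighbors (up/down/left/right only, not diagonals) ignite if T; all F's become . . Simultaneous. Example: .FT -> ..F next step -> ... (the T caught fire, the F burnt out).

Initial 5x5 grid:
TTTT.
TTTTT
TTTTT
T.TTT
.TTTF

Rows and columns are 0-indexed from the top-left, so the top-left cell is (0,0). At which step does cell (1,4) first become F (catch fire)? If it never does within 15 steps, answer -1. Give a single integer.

Step 1: cell (1,4)='T' (+2 fires, +1 burnt)
Step 2: cell (1,4)='T' (+3 fires, +2 burnt)
Step 3: cell (1,4)='F' (+4 fires, +3 burnt)
  -> target ignites at step 3
Step 4: cell (1,4)='.' (+2 fires, +4 burnt)
Step 5: cell (1,4)='.' (+3 fires, +2 burnt)
Step 6: cell (1,4)='.' (+3 fires, +3 burnt)
Step 7: cell (1,4)='.' (+3 fires, +3 burnt)
Step 8: cell (1,4)='.' (+1 fires, +3 burnt)
Step 9: cell (1,4)='.' (+0 fires, +1 burnt)
  fire out at step 9

3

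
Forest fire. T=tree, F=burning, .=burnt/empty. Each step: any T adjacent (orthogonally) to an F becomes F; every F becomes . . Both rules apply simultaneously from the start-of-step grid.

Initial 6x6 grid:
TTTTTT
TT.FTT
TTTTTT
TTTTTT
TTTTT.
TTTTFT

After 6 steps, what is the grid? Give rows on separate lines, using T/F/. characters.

Step 1: 6 trees catch fire, 2 burn out
  TTTFTT
  TT..FT
  TTTFTT
  TTTTTT
  TTTTF.
  TTTF.F
Step 2: 9 trees catch fire, 6 burn out
  TTF.FT
  TT...F
  TTF.FT
  TTTFFT
  TTTF..
  TTF...
Step 3: 8 trees catch fire, 9 burn out
  TF...F
  TT....
  TF...F
  TTF..F
  TTF...
  TF....
Step 4: 6 trees catch fire, 8 burn out
  F.....
  TF....
  F.....
  TF....
  TF....
  F.....
Step 5: 3 trees catch fire, 6 burn out
  ......
  F.....
  ......
  F.....
  F.....
  ......
Step 6: 0 trees catch fire, 3 burn out
  ......
  ......
  ......
  ......
  ......
  ......

......
......
......
......
......
......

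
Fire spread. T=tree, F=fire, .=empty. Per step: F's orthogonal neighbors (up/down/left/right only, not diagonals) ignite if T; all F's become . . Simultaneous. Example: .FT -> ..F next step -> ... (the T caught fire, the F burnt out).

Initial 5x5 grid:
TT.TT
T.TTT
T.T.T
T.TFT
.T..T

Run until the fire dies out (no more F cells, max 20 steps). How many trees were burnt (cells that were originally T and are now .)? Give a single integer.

Answer: 10

Derivation:
Step 1: +2 fires, +1 burnt (F count now 2)
Step 2: +3 fires, +2 burnt (F count now 3)
Step 3: +2 fires, +3 burnt (F count now 2)
Step 4: +2 fires, +2 burnt (F count now 2)
Step 5: +1 fires, +2 burnt (F count now 1)
Step 6: +0 fires, +1 burnt (F count now 0)
Fire out after step 6
Initially T: 16, now '.': 19
Total burnt (originally-T cells now '.'): 10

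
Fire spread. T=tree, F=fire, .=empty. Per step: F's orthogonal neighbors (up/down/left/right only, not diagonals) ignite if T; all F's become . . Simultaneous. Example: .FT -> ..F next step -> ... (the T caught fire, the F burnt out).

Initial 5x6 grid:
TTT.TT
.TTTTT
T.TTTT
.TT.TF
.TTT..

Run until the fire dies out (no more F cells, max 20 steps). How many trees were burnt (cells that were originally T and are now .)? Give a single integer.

Answer: 20

Derivation:
Step 1: +2 fires, +1 burnt (F count now 2)
Step 2: +2 fires, +2 burnt (F count now 2)
Step 3: +3 fires, +2 burnt (F count now 3)
Step 4: +3 fires, +3 burnt (F count now 3)
Step 5: +2 fires, +3 burnt (F count now 2)
Step 6: +4 fires, +2 burnt (F count now 4)
Step 7: +3 fires, +4 burnt (F count now 3)
Step 8: +1 fires, +3 burnt (F count now 1)
Step 9: +0 fires, +1 burnt (F count now 0)
Fire out after step 9
Initially T: 21, now '.': 29
Total burnt (originally-T cells now '.'): 20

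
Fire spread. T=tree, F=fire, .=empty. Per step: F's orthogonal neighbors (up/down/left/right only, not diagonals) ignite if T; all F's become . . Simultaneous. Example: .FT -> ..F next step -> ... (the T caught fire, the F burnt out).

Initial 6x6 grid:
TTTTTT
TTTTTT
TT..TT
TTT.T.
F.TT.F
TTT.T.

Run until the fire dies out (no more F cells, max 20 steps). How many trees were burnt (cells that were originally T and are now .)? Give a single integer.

Step 1: +2 fires, +2 burnt (F count now 2)
Step 2: +3 fires, +2 burnt (F count now 3)
Step 3: +4 fires, +3 burnt (F count now 4)
Step 4: +3 fires, +4 burnt (F count now 3)
Step 5: +3 fires, +3 burnt (F count now 3)
Step 6: +2 fires, +3 burnt (F count now 2)
Step 7: +2 fires, +2 burnt (F count now 2)
Step 8: +3 fires, +2 burnt (F count now 3)
Step 9: +3 fires, +3 burnt (F count now 3)
Step 10: +0 fires, +3 burnt (F count now 0)
Fire out after step 10
Initially T: 26, now '.': 35
Total burnt (originally-T cells now '.'): 25

Answer: 25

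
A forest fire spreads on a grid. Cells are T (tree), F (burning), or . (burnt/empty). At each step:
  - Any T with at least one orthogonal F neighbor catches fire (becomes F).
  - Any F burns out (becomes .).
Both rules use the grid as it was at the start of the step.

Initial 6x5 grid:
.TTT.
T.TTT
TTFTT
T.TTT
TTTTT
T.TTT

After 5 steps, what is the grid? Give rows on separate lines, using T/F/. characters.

Step 1: 4 trees catch fire, 1 burn out
  .TTT.
  T.FTT
  TF.FT
  T.FTT
  TTTTT
  T.TTT
Step 2: 6 trees catch fire, 4 burn out
  .TFT.
  T..FT
  F...F
  T..FT
  TTFTT
  T.TTT
Step 3: 9 trees catch fire, 6 burn out
  .F.F.
  F...F
  .....
  F...F
  TF.FT
  T.FTT
Step 4: 3 trees catch fire, 9 burn out
  .....
  .....
  .....
  .....
  F...F
  T..FT
Step 5: 2 trees catch fire, 3 burn out
  .....
  .....
  .....
  .....
  .....
  F...F

.....
.....
.....
.....
.....
F...F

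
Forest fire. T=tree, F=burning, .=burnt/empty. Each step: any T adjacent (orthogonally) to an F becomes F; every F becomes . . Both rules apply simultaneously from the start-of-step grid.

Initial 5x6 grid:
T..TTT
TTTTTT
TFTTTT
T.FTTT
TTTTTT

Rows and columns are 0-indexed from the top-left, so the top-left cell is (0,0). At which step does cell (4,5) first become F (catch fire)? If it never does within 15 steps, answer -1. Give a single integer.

Step 1: cell (4,5)='T' (+5 fires, +2 burnt)
Step 2: cell (4,5)='T' (+7 fires, +5 burnt)
Step 3: cell (4,5)='T' (+6 fires, +7 burnt)
Step 4: cell (4,5)='F' (+4 fires, +6 burnt)
  -> target ignites at step 4
Step 5: cell (4,5)='.' (+2 fires, +4 burnt)
Step 6: cell (4,5)='.' (+1 fires, +2 burnt)
Step 7: cell (4,5)='.' (+0 fires, +1 burnt)
  fire out at step 7

4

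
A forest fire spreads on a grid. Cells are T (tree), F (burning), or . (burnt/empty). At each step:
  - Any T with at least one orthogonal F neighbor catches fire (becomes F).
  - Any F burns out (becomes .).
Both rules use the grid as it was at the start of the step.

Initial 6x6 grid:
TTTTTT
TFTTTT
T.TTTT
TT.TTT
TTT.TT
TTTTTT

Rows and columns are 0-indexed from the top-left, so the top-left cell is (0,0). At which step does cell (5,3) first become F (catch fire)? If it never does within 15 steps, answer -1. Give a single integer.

Step 1: cell (5,3)='T' (+3 fires, +1 burnt)
Step 2: cell (5,3)='T' (+5 fires, +3 burnt)
Step 3: cell (5,3)='T' (+4 fires, +5 burnt)
Step 4: cell (5,3)='T' (+6 fires, +4 burnt)
Step 5: cell (5,3)='T' (+5 fires, +6 burnt)
Step 6: cell (5,3)='T' (+4 fires, +5 burnt)
Step 7: cell (5,3)='T' (+3 fires, +4 burnt)
Step 8: cell (5,3)='F' (+2 fires, +3 burnt)
  -> target ignites at step 8
Step 9: cell (5,3)='.' (+0 fires, +2 burnt)
  fire out at step 9

8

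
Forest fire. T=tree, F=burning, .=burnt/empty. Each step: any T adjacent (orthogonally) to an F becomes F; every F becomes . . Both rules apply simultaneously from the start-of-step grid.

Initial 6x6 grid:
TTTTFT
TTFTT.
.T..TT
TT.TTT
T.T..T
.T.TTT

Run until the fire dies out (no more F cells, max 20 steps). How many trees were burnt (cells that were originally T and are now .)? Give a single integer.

Answer: 22

Derivation:
Step 1: +6 fires, +2 burnt (F count now 6)
Step 2: +4 fires, +6 burnt (F count now 4)
Step 3: +4 fires, +4 burnt (F count now 4)
Step 4: +3 fires, +4 burnt (F count now 3)
Step 5: +2 fires, +3 burnt (F count now 2)
Step 6: +1 fires, +2 burnt (F count now 1)
Step 7: +1 fires, +1 burnt (F count now 1)
Step 8: +1 fires, +1 burnt (F count now 1)
Step 9: +0 fires, +1 burnt (F count now 0)
Fire out after step 9
Initially T: 24, now '.': 34
Total burnt (originally-T cells now '.'): 22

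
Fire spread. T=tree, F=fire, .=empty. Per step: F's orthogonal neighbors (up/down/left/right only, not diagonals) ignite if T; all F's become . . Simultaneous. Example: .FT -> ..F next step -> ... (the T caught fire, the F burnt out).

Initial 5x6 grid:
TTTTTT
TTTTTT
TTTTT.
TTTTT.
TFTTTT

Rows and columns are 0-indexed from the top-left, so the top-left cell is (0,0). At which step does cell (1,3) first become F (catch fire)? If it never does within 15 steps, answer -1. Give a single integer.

Step 1: cell (1,3)='T' (+3 fires, +1 burnt)
Step 2: cell (1,3)='T' (+4 fires, +3 burnt)
Step 3: cell (1,3)='T' (+5 fires, +4 burnt)
Step 4: cell (1,3)='T' (+6 fires, +5 burnt)
Step 5: cell (1,3)='F' (+4 fires, +6 burnt)
  -> target ignites at step 5
Step 6: cell (1,3)='.' (+2 fires, +4 burnt)
Step 7: cell (1,3)='.' (+2 fires, +2 burnt)
Step 8: cell (1,3)='.' (+1 fires, +2 burnt)
Step 9: cell (1,3)='.' (+0 fires, +1 burnt)
  fire out at step 9

5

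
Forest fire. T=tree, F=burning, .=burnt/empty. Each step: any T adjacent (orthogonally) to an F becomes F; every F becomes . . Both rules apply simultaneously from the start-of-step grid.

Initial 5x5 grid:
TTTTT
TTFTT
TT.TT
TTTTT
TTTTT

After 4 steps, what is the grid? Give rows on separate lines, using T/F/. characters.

Step 1: 3 trees catch fire, 1 burn out
  TTFTT
  TF.FT
  TT.TT
  TTTTT
  TTTTT
Step 2: 6 trees catch fire, 3 burn out
  TF.FT
  F...F
  TF.FT
  TTTTT
  TTTTT
Step 3: 6 trees catch fire, 6 burn out
  F...F
  .....
  F...F
  TFTFT
  TTTTT
Step 4: 5 trees catch fire, 6 burn out
  .....
  .....
  .....
  F.F.F
  TFTFT

.....
.....
.....
F.F.F
TFTFT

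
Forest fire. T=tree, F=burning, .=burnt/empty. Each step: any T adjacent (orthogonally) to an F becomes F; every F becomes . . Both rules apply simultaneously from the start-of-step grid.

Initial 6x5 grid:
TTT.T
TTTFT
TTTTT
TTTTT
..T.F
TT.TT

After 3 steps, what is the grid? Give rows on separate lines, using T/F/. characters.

Step 1: 5 trees catch fire, 2 burn out
  TTT.T
  TTF.F
  TTTFT
  TTTTF
  ..T..
  TT.TF
Step 2: 7 trees catch fire, 5 burn out
  TTF.F
  TF...
  TTF.F
  TTTF.
  ..T..
  TT.F.
Step 3: 4 trees catch fire, 7 burn out
  TF...
  F....
  TF...
  TTF..
  ..T..
  TT...

TF...
F....
TF...
TTF..
..T..
TT...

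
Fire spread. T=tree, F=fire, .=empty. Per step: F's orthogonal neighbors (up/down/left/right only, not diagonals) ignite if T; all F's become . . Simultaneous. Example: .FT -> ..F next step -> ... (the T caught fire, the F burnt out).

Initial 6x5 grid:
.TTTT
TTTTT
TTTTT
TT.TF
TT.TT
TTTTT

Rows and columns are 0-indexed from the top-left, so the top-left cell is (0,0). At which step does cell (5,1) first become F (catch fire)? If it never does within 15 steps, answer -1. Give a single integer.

Step 1: cell (5,1)='T' (+3 fires, +1 burnt)
Step 2: cell (5,1)='T' (+4 fires, +3 burnt)
Step 3: cell (5,1)='T' (+4 fires, +4 burnt)
Step 4: cell (5,1)='T' (+4 fires, +4 burnt)
Step 5: cell (5,1)='F' (+5 fires, +4 burnt)
  -> target ignites at step 5
Step 6: cell (5,1)='.' (+5 fires, +5 burnt)
Step 7: cell (5,1)='.' (+1 fires, +5 burnt)
Step 8: cell (5,1)='.' (+0 fires, +1 burnt)
  fire out at step 8

5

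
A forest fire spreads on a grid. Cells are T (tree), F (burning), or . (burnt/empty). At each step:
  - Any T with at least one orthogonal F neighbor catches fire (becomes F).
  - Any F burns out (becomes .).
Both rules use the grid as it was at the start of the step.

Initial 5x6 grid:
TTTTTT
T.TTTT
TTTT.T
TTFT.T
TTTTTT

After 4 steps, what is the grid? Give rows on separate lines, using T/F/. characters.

Step 1: 4 trees catch fire, 1 burn out
  TTTTTT
  T.TTTT
  TTFT.T
  TF.F.T
  TTFTTT
Step 2: 6 trees catch fire, 4 burn out
  TTTTTT
  T.FTTT
  TF.F.T
  F....T
  TF.FTT
Step 3: 5 trees catch fire, 6 burn out
  TTFTTT
  T..FTT
  F....T
  .....T
  F...FT
Step 4: 5 trees catch fire, 5 burn out
  TF.FTT
  F...FT
  .....T
  .....T
  .....F

TF.FTT
F...FT
.....T
.....T
.....F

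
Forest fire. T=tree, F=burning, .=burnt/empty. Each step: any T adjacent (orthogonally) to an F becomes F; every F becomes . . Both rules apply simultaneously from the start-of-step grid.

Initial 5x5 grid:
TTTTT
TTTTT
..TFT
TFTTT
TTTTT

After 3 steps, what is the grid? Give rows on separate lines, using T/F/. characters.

Step 1: 7 trees catch fire, 2 burn out
  TTTTT
  TTTFT
  ..F.F
  F.FFT
  TFTTT
Step 2: 7 trees catch fire, 7 burn out
  TTTFT
  TTF.F
  .....
  ....F
  F.FFT
Step 3: 4 trees catch fire, 7 burn out
  TTF.F
  TF...
  .....
  .....
  ....F

TTF.F
TF...
.....
.....
....F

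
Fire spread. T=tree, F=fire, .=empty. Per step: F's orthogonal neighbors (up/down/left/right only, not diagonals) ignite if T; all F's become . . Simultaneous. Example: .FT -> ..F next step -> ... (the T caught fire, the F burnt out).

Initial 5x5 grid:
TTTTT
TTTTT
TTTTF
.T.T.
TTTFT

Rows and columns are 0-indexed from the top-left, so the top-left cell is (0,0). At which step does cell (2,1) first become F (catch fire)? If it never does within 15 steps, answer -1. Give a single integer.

Step 1: cell (2,1)='T' (+5 fires, +2 burnt)
Step 2: cell (2,1)='T' (+4 fires, +5 burnt)
Step 3: cell (2,1)='F' (+5 fires, +4 burnt)
  -> target ignites at step 3
Step 4: cell (2,1)='.' (+3 fires, +5 burnt)
Step 5: cell (2,1)='.' (+2 fires, +3 burnt)
Step 6: cell (2,1)='.' (+1 fires, +2 burnt)
Step 7: cell (2,1)='.' (+0 fires, +1 burnt)
  fire out at step 7

3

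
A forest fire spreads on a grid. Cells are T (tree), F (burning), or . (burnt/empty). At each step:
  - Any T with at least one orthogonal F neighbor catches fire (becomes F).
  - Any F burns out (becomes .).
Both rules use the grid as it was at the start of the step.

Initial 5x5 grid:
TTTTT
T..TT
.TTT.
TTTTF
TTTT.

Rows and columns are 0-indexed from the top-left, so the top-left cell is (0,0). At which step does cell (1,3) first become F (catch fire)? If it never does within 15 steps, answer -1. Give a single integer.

Step 1: cell (1,3)='T' (+1 fires, +1 burnt)
Step 2: cell (1,3)='T' (+3 fires, +1 burnt)
Step 3: cell (1,3)='F' (+4 fires, +3 burnt)
  -> target ignites at step 3
Step 4: cell (1,3)='.' (+5 fires, +4 burnt)
Step 5: cell (1,3)='.' (+3 fires, +5 burnt)
Step 6: cell (1,3)='.' (+1 fires, +3 burnt)
Step 7: cell (1,3)='.' (+1 fires, +1 burnt)
Step 8: cell (1,3)='.' (+1 fires, +1 burnt)
Step 9: cell (1,3)='.' (+0 fires, +1 burnt)
  fire out at step 9

3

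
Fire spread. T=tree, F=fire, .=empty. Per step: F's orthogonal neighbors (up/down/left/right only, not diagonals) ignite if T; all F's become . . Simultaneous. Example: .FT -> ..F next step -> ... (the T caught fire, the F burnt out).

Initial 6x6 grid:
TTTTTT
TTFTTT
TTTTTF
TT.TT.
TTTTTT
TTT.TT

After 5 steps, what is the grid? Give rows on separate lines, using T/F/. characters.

Step 1: 6 trees catch fire, 2 burn out
  TTFTTT
  TF.FTF
  TTFTF.
  TT.TT.
  TTTTTT
  TTT.TT
Step 2: 8 trees catch fire, 6 burn out
  TF.FTF
  F...F.
  TF.F..
  TT.TF.
  TTTTTT
  TTT.TT
Step 3: 6 trees catch fire, 8 burn out
  F...F.
  ......
  F.....
  TF.F..
  TTTTFT
  TTT.TT
Step 4: 5 trees catch fire, 6 burn out
  ......
  ......
  ......
  F.....
  TFTF.F
  TTT.FT
Step 5: 4 trees catch fire, 5 burn out
  ......
  ......
  ......
  ......
  F.F...
  TFT..F

......
......
......
......
F.F...
TFT..F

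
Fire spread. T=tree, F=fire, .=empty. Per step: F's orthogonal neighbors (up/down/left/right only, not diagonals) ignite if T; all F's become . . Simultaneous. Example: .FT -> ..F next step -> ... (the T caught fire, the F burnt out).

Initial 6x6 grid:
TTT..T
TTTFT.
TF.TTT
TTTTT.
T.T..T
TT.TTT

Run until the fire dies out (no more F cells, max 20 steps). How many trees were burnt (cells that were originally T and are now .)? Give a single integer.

Answer: 20

Derivation:
Step 1: +6 fires, +2 burnt (F count now 6)
Step 2: +7 fires, +6 burnt (F count now 7)
Step 3: +5 fires, +7 burnt (F count now 5)
Step 4: +1 fires, +5 burnt (F count now 1)
Step 5: +1 fires, +1 burnt (F count now 1)
Step 6: +0 fires, +1 burnt (F count now 0)
Fire out after step 6
Initially T: 25, now '.': 31
Total burnt (originally-T cells now '.'): 20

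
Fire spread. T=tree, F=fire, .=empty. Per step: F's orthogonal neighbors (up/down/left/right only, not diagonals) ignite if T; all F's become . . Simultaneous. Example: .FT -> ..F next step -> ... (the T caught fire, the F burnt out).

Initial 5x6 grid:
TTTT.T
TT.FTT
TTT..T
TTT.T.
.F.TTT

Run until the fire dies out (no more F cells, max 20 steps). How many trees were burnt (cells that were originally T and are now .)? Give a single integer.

Answer: 16

Derivation:
Step 1: +3 fires, +2 burnt (F count now 3)
Step 2: +5 fires, +3 burnt (F count now 5)
Step 3: +6 fires, +5 burnt (F count now 6)
Step 4: +2 fires, +6 burnt (F count now 2)
Step 5: +0 fires, +2 burnt (F count now 0)
Fire out after step 5
Initially T: 20, now '.': 26
Total burnt (originally-T cells now '.'): 16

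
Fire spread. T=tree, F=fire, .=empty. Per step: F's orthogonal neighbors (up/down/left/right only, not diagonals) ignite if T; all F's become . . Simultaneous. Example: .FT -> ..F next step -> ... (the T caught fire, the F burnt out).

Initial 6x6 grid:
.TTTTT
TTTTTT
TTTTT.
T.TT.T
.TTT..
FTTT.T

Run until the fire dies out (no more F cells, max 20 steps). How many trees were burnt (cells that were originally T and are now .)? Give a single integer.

Step 1: +1 fires, +1 burnt (F count now 1)
Step 2: +2 fires, +1 burnt (F count now 2)
Step 3: +2 fires, +2 burnt (F count now 2)
Step 4: +2 fires, +2 burnt (F count now 2)
Step 5: +2 fires, +2 burnt (F count now 2)
Step 6: +3 fires, +2 burnt (F count now 3)
Step 7: +5 fires, +3 burnt (F count now 5)
Step 8: +5 fires, +5 burnt (F count now 5)
Step 9: +2 fires, +5 burnt (F count now 2)
Step 10: +1 fires, +2 burnt (F count now 1)
Step 11: +0 fires, +1 burnt (F count now 0)
Fire out after step 11
Initially T: 27, now '.': 34
Total burnt (originally-T cells now '.'): 25

Answer: 25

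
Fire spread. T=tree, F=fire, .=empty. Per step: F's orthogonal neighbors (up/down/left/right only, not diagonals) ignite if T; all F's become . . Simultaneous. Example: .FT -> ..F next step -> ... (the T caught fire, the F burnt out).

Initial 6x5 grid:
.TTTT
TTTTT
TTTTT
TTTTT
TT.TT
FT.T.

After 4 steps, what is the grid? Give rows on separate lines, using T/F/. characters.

Step 1: 2 trees catch fire, 1 burn out
  .TTTT
  TTTTT
  TTTTT
  TTTTT
  FT.TT
  .F.T.
Step 2: 2 trees catch fire, 2 burn out
  .TTTT
  TTTTT
  TTTTT
  FTTTT
  .F.TT
  ...T.
Step 3: 2 trees catch fire, 2 burn out
  .TTTT
  TTTTT
  FTTTT
  .FTTT
  ...TT
  ...T.
Step 4: 3 trees catch fire, 2 burn out
  .TTTT
  FTTTT
  .FTTT
  ..FTT
  ...TT
  ...T.

.TTTT
FTTTT
.FTTT
..FTT
...TT
...T.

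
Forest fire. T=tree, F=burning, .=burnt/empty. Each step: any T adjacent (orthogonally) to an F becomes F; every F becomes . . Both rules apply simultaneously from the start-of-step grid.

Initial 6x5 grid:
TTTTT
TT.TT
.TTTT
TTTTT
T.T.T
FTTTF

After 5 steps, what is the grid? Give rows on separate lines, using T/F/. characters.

Step 1: 4 trees catch fire, 2 burn out
  TTTTT
  TT.TT
  .TTTT
  TTTTT
  F.T.F
  .FTF.
Step 2: 3 trees catch fire, 4 burn out
  TTTTT
  TT.TT
  .TTTT
  FTTTF
  ..T..
  ..F..
Step 3: 4 trees catch fire, 3 burn out
  TTTTT
  TT.TT
  .TTTF
  .FTF.
  ..F..
  .....
Step 4: 4 trees catch fire, 4 burn out
  TTTTT
  TT.TF
  .FTF.
  ..F..
  .....
  .....
Step 5: 4 trees catch fire, 4 burn out
  TTTTF
  TF.F.
  ..F..
  .....
  .....
  .....

TTTTF
TF.F.
..F..
.....
.....
.....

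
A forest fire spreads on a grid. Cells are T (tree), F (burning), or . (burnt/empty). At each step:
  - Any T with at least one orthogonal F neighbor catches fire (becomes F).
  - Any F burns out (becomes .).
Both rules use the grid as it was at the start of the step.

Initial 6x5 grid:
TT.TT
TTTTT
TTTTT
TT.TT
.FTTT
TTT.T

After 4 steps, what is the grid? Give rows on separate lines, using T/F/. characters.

Step 1: 3 trees catch fire, 1 burn out
  TT.TT
  TTTTT
  TTTTT
  TF.TT
  ..FTT
  TFT.T
Step 2: 5 trees catch fire, 3 burn out
  TT.TT
  TTTTT
  TFTTT
  F..TT
  ...FT
  F.F.T
Step 3: 5 trees catch fire, 5 burn out
  TT.TT
  TFTTT
  F.FTT
  ...FT
  ....F
  ....T
Step 4: 6 trees catch fire, 5 burn out
  TF.TT
  F.FTT
  ...FT
  ....F
  .....
  ....F

TF.TT
F.FTT
...FT
....F
.....
....F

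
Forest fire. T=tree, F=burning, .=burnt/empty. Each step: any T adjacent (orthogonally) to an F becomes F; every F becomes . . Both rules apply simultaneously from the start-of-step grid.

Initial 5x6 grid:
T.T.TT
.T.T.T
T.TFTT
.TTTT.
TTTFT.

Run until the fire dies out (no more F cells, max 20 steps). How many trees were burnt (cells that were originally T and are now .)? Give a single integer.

Answer: 15

Derivation:
Step 1: +6 fires, +2 burnt (F count now 6)
Step 2: +4 fires, +6 burnt (F count now 4)
Step 3: +3 fires, +4 burnt (F count now 3)
Step 4: +1 fires, +3 burnt (F count now 1)
Step 5: +1 fires, +1 burnt (F count now 1)
Step 6: +0 fires, +1 burnt (F count now 0)
Fire out after step 6
Initially T: 19, now '.': 26
Total burnt (originally-T cells now '.'): 15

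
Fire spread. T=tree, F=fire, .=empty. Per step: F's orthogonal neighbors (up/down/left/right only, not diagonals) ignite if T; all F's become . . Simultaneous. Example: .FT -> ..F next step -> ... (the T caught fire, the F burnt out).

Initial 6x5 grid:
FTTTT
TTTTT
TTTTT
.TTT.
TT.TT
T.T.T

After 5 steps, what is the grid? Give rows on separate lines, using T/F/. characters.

Step 1: 2 trees catch fire, 1 burn out
  .FTTT
  FTTTT
  TTTTT
  .TTT.
  TT.TT
  T.T.T
Step 2: 3 trees catch fire, 2 burn out
  ..FTT
  .FTTT
  FTTTT
  .TTT.
  TT.TT
  T.T.T
Step 3: 3 trees catch fire, 3 burn out
  ...FT
  ..FTT
  .FTTT
  .TTT.
  TT.TT
  T.T.T
Step 4: 4 trees catch fire, 3 burn out
  ....F
  ...FT
  ..FTT
  .FTT.
  TT.TT
  T.T.T
Step 5: 4 trees catch fire, 4 burn out
  .....
  ....F
  ...FT
  ..FT.
  TF.TT
  T.T.T

.....
....F
...FT
..FT.
TF.TT
T.T.T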